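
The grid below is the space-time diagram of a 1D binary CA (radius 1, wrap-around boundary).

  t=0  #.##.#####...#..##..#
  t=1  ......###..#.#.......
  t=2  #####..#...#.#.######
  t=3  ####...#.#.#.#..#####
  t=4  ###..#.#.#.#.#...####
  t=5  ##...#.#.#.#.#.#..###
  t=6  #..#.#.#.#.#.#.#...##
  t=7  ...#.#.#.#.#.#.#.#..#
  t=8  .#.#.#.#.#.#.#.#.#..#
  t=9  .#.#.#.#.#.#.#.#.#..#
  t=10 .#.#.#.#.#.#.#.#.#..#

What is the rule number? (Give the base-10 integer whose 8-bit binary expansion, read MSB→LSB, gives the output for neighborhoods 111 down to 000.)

133

  ### -> #   bit 7 = 1  t=0,i=6
  ##. -> .   bit 6 = 0  t=0,i=0
  #.# -> .   bit 5 = 0  t=0,i=1
  #.. -> .   bit 4 = 0  t=0,i=10
  .## -> .   bit 3 = 0  t=0,i=2
  .#. -> #   bit 2 = 1  t=0,i=13
  ..# -> .   bit 1 = 0  t=0,i=12
  ... -> #   bit 0 = 1  t=0,i=11
  bits 10000101 = 133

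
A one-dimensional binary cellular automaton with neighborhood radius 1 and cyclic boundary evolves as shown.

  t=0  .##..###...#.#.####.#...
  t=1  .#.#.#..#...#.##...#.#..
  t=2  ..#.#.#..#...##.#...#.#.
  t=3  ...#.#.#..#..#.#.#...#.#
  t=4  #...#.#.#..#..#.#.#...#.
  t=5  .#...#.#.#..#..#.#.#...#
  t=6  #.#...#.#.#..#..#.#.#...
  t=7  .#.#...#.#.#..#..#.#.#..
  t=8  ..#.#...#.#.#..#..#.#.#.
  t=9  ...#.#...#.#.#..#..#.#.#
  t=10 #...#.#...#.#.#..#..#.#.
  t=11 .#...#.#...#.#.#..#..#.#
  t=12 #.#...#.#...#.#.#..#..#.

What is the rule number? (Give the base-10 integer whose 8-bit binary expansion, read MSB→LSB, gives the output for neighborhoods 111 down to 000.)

  ###|.  b7=0 t=0,i=6
  ##.|.  b6=0 t=0,i=2
  #.#|#  b5=1 t=0,i=12
  #..|#  b4=1 t=0,i=3
  .##|#  b3=1 t=0,i=1
  .#.|.  b2=0 t=0,i=11
  ..#|.  b1=0 t=0,i=0
  ...|.  b0=0 t=0,i=9
  bits 00111000 = 56

56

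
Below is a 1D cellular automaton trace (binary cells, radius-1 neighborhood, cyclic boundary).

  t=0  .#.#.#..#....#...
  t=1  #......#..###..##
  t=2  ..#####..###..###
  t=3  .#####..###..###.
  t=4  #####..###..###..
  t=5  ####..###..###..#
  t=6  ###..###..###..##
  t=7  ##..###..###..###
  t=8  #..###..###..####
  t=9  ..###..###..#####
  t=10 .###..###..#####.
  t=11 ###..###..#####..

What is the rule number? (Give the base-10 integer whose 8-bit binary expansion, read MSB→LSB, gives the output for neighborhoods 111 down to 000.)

139

  nb ###: next=#  (t=1,i=11, bit7=1)
  nb ##.: next=.  (t=1,i=0, bit6=0)
  nb #.#: next=.  (t=0,i=2, bit5=0)
  nb #..: next=.  (t=0,i=6, bit4=0)
  nb .##: next=#  (t=1,i=10, bit3=1)
  nb .#.: next=.  (t=0,i=1, bit2=0)
  nb ..#: next=#  (t=0,i=0, bit1=1)
  nb ...: next=#  (t=0,i=10, bit0=1)
  bits 10001011 = 139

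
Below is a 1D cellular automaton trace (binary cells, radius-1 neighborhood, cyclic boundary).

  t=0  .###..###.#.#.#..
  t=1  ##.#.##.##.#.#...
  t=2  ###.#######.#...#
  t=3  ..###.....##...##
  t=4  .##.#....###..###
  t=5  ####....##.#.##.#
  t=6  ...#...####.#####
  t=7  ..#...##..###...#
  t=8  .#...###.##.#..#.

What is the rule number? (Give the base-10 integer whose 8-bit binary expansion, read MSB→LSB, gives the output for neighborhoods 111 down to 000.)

106

  [7] ### => .  t=0,i=2
  [6] ##. => #  t=0,i=3
  [5] #.# => #  t=0,i=9
  [4] #.. => .  t=0,i=4
  [3] .## => #  t=0,i=1
  [2] .#. => .  t=0,i=10
  [1] ..# => #  t=0,i=0
  [0] ... => .  t=0,i=16
  bits 01101010 = 106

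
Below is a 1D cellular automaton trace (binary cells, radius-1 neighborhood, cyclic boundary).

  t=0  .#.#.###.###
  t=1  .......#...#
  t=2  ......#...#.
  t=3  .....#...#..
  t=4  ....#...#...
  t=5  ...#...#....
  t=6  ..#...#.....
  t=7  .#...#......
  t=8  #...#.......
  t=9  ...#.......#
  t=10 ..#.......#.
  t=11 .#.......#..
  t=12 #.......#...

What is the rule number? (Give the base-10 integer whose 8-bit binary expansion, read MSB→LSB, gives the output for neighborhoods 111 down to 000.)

  ###|.  b7=0 t=0,i=6
  ##.|#  b6=1 t=0,i=7
  #.#|.  b5=0 t=0,i=0
  #..|.  b4=0 t=1,i=0
  .##|.  b3=0 t=0,i=5
  .#.|.  b2=0 t=0,i=1
  ..#|#  b1=1 t=1,i=6
  ...|.  b0=0 t=1,i=1
  bits 01000010 = 66

66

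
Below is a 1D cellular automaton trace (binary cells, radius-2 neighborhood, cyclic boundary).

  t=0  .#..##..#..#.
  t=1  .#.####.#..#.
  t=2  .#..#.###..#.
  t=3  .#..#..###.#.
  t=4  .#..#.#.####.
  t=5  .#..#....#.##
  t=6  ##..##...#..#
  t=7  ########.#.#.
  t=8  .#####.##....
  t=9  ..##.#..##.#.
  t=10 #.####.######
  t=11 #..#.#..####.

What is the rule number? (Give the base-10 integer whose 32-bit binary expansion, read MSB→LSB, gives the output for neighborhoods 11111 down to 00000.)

  [31] ##### => #  t=7,i=2
  [30] ####. => .  t=1,i=5
  [29] ###.# => #  t=1,i=6
  [28] ###.. => #  t=2,i=8
  [27] ##.## => .  t=8,i=6
  [26] ##.#. => #  t=1,i=7
  [25] ##..# => #  t=0,i=6
  [24] ##... => #  t=6,i=6
  [23] #.### => .  t=1,i=3
  [22] #.##. => .  t=5,i=11
  [21] #.#.# => .  t=4,i=6
  [20] #.#.. => #  t=1,i=8
  [19] #..## => #  t=0,i=3
  [18] #..#. => .  t=0,i=0
  [17] #...# => #  t=6,i=7
  [16] #.... => .  t=5,i=6
  [15] .#### => #  t=1,i=4
  [14] .###. => #  t=2,i=7
  [13] .##.# => #  t=5,i=12
  [12] .##.. => #  t=0,i=5
  [11] .#.## => .  t=1,i=2
  [10] .#.#. => .  t=4,i=5
  [9] .#..# => .  t=0,i=2
  [8] .#... => #  t=5,i=5
  [7] ..### => .  t=3,i=7
  [6] ..##. => #  t=0,i=4
  [5] ..#.# => #  t=1,i=1
  [4] ..#.. => #  t=0,i=1
  [3] ...## => .  t=8,i=0
  [2] ...#. => .  t=5,i=8
  [1] ....# => .  t=5,i=7
  [0] ..... => #  t=8,i=11
  bits 10110111000110101111000101110001 = 3071996273

3071996273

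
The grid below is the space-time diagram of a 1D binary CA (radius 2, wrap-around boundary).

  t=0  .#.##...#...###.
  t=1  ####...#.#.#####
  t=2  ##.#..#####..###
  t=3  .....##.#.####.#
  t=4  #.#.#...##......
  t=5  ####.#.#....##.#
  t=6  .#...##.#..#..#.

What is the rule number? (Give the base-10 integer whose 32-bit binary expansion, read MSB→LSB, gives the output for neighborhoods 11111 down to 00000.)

2590789037

  [31] ##### => #  t=1,i=0
  [30] ####. => .  t=1,i=2
  [29] ###.# => .  t=2,i=1
  [28] ###.. => #  t=0,i=14
  [27] ##.## => #  t=5,i=14
  [26] ##.#. => .  t=2,i=2
  [25] ##..# => #  t=0,i=15
  [24] ##... => .  t=0,i=5
  [23] #.### => .  t=1,i=11
  [22] #.##. => #  t=0,i=3
  [21] #.#.# => #  t=1,i=9
  [20] #.#.. => .  t=2,i=3
  [19] #..## => #  t=2,i=5
  [18] #..#. => #  t=0,i=0
  [17] #...# => .  t=0,i=6
  [16] #.... => .  t=3,i=1
  [15] .#### => .  t=1,i=12
  [14] .###. => #  t=0,i=13
  [13] .##.# => .  t=3,i=6
  [12] .##.. => .  t=0,i=4
  [11] .#.## => #  t=0,i=2
  [10] .#.#. => #  t=1,i=8
  [9] .#..# => .  t=2,i=4
  [8] .#... => #  t=0,i=9
  [7] ..### => #  t=0,i=12
  [6] ..##. => .  t=3,i=5
  [5] ..#.# => #  t=0,i=1
  [4] ..#.. => .  t=0,i=8
  [3] ...## => #  t=0,i=11
  [2] ...#. => #  t=0,i=7
  [1] ....# => .  t=3,i=3
  [0] ..... => #  t=3,i=2
  bits 10011010011011000100110110101101 = 2590789037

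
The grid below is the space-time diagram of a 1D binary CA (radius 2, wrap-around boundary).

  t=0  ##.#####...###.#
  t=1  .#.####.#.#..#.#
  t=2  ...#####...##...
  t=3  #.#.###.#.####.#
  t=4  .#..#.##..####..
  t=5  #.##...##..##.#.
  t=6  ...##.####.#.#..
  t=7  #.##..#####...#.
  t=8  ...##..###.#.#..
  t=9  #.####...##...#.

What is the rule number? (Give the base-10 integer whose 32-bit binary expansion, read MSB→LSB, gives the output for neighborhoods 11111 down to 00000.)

3884225357

  nb #####: next=#  (t=0,i=5, bit31=1)
  nb ####.: next=#  (t=0,i=6, bit30=1)
  nb ###.#: next=#  (t=0,i=1, bit29=1)
  nb ###..: next=.  (t=0,i=7, bit28=0)
  nb ##.##: next=.  (t=0,i=2, bit27=0)
  nb ##.#.: next=#  (t=1,i=7, bit26=1)
  nb ##..#: next=#  (t=4,i=8, bit25=1)
  nb ##...: next=#  (t=0,i=8, bit24=1)
  nb #.###: next=#  (t=0,i=3, bit23=1)
  nb #.##.: next=.  (t=3,i=15, bit22=0)
  nb #.#.#: next=.  (t=1,i=1, bit21=0)
  nb #.#..: next=.  (t=1,i=10, bit20=0)
  nb #..##: next=.  (t=4,i=9, bit19=0)
  nb #..#.: next=#  (t=1,i=12, bit18=1)
  nb #...#: next=.  (t=0,i=9, bit17=0)
  nb #....: next=.  (t=2,i=14, bit16=0)
  nb .####: next=#  (t=0,i=4, bit15=1)
  nb .###.: next=.  (t=0,i=0, bit14=0)
  nb .##.#: next=.  (t=3,i=0, bit13=0)
  nb .##..: next=#  (t=2,i=12, bit12=1)
  nb .#.##: next=.  (t=1,i=2, bit11=0)
  nb .#.#.: next=.  (t=1,i=0, bit10=0)
  nb .#..#: next=#  (t=1,i=11, bit9=1)
  nb .#...: next=#  (t=6,i=14, bit8=1)
  nb ..###: next=.  (t=0,i=11, bit7=0)
  nb ..##.: next=#  (t=2,i=11, bit6=1)
  nb ..#.#: next=.  (t=1,i=13, bit5=0)
  nb ..#..: next=.  (t=4,i=1, bit4=0)
  nb ...##: next=#  (t=0,i=10, bit3=1)
  nb ...#.: next=#  (t=4,i=0, bit2=1)
  nb ....#: next=.  (t=2,i=1, bit1=0)
  nb .....: next=#  (t=2,i=0, bit0=1)
  bits 11100111100001001001001101001101 = 3884225357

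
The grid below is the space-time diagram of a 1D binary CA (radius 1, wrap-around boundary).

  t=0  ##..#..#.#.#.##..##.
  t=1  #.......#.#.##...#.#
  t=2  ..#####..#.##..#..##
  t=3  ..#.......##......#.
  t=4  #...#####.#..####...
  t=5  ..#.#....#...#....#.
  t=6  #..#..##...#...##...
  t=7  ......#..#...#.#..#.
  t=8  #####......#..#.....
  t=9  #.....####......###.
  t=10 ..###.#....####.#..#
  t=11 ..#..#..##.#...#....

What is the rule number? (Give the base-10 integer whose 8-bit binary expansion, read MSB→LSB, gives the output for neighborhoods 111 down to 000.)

41

  nb ###: next=.  (t=2,i=3, bit7=0)
  nb ##.: next=.  (t=0,i=1, bit6=0)
  nb #.#: next=#  (t=0,i=8, bit5=1)
  nb #..: next=.  (t=0,i=2, bit4=0)
  nb .##: next=#  (t=0,i=0, bit3=1)
  nb .#.: next=.  (t=0,i=4, bit2=0)
  nb ..#: next=.  (t=0,i=3, bit1=0)
  nb ...: next=#  (t=1,i=2, bit0=1)
  bits 00101001 = 41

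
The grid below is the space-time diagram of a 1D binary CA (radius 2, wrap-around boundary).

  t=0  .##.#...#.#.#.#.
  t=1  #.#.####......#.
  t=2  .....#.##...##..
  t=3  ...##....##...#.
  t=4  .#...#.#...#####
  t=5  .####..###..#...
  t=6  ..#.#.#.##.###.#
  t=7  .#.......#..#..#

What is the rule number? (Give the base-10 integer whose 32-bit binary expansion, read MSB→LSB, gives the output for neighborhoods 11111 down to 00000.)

287236374

  nb #####: next=.  (t=4,i=13, bit31=0)
  nb ####.: next=.  (t=1,i=6, bit30=0)
  nb ###.#: next=.  (t=4,i=15, bit29=0)
  nb ###..: next=#  (t=1,i=7, bit28=1)
  nb ##.##: next=.  (t=6,i=10, bit27=0)
  nb ##.#.: next=.  (t=0,i=3, bit26=0)
  nb ##..#: next=.  (t=5,i=5, bit25=0)
  nb ##...: next=#  (t=1,i=8, bit24=1)
  nb #.###: next=.  (t=1,i=4, bit23=0)
  nb #.##.: next=.  (t=2,i=7, bit22=0)
  nb #.#.#: next=.  (t=0,i=10, bit21=0)
  nb #.#..: next=#  (t=0,i=4, bit20=1)
  nb #..##: next=#  (t=0,i=0, bit19=1)
  nb #..#.: next=#  (t=5,i=11, bit18=1)
  nb #...#: next=#  (t=0,i=6, bit17=1)
  nb #....: next=.  (t=1,i=9, bit16=0)
  nb .####: next=#  (t=1,i=5, bit15=1)
  nb .###.: next=#  (t=5,i=8, bit14=1)
  nb .##.#: next=#  (t=0,i=2, bit13=1)
  nb .##..: next=.  (t=2,i=8, bit12=0)
  nb .#.##: next=.  (t=1,i=3, bit11=0)
  nb .#.#.: next=.  (t=0,i=9, bit10=0)
  nb .#..#: next=.  (t=0,i=15, bit9=0)
  nb .#...: next=#  (t=0,i=5, bit8=1)
  nb ..###: next=.  (t=4,i=11, bit7=0)
  nb ..##.: next=.  (t=0,i=1, bit6=0)
  nb ..#.#: next=.  (t=0,i=8, bit5=0)
  nb ..#..: next=#  (t=3,i=14, bit4=1)
  nb ...##: next=.  (t=2,i=11, bit3=0)
  nb ...#.: next=#  (t=0,i=7, bit2=1)
  nb ....#: next=#  (t=1,i=12, bit1=1)
  nb .....: next=.  (t=1,i=10, bit0=0)
  bits 00010001000111101110000100010110 = 287236374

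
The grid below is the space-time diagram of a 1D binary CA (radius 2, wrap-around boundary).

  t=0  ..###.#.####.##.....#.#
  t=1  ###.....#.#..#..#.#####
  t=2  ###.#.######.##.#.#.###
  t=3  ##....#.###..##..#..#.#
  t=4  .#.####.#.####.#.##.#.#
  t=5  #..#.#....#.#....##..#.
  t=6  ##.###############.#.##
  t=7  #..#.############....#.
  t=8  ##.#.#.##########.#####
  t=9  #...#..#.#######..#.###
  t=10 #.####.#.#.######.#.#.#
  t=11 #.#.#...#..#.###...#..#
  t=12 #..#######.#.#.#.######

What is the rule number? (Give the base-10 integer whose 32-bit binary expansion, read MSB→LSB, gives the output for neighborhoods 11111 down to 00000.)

3537577982

  ##### -> #   bit 31 = 1  t=1,i=0
  ####. -> #   bit 30 = 1  t=0,i=10
  ###.# -> .   bit 29 = 0  t=0,i=4
  ###.. -> #   bit 28 = 1  t=1,i=2
  ##.## -> .   bit 27 = 0  t=0,i=12
  ##.#. -> .   bit 26 = 0  t=0,i=5
  ##..# -> #   bit 25 = 1  t=3,i=11
  ##... -> .   bit 24 = 0  t=0,i=15
  #.### -> #   bit 23 = 1  t=0,i=8
  #.##. -> #   bit 22 = 1  t=0,i=13
  #.#.# -> .   bit 21 = 0  t=0,i=6
  #.#.. -> #   bit 20 = 1  t=0,i=22
  #..## -> #   bit 19 = 1  t=0,i=1
  #..#. -> .   bit 18 = 0  t=1,i=12
  #...# -> #   bit 17 = 1  t=9,i=2
  #.... -> #   bit 16 = 1  t=0,i=16
  .#### -> .   bit 15 = 0  t=0,i=9
  .###. -> .   bit 14 = 0  t=0,i=3
  .##.# -> #   bit 13 = 1  t=2,i=14
  .##.. -> .   bit 12 = 0  t=0,i=14
  .#.## -> .   bit 11 = 0  t=0,i=7
  .#.#. -> #   bit 10 = 1  t=0,i=21
  .#..# -> #   bit 9 = 1  t=0,i=0
  .#... -> #   bit 8 = 1  t=5,i=6
  ..### -> #   bit 7 = 1  t=0,i=2
  ..##. -> #   bit 6 = 1  t=3,i=13
  ..#.# -> #   bit 5 = 1  t=0,i=20
  ..#.. -> #   bit 4 = 1  t=1,i=13
  ...## -> #   bit 3 = 1  t=5,i=16
  ...#. -> #   bit 2 = 1  t=0,i=19
  ....# -> #   bit 1 = 1  t=0,i=18
  ..... -> .   bit 0 = 0  t=0,i=17
  bits 11010010110110110010011111111110 = 3537577982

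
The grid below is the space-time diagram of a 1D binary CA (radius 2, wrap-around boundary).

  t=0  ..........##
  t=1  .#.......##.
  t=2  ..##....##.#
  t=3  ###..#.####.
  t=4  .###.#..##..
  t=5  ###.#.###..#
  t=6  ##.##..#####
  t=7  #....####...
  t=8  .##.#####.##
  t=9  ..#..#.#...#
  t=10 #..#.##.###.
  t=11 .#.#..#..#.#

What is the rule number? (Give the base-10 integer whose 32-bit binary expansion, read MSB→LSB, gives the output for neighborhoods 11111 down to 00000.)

1445717996

  #####|.  b31=0 t=6,i=9
  ####.|#  b30=1 t=3,i=9
  ###.#|.  b29=0 t=3,i=10
  ###..|#  b28=1 t=3,i=2
  ##.##|.  b27=0 t=3,i=11
  ##.#.|#  b26=1 t=2,i=10
  ##..#|#  b25=1 t=1,i=11
  ##...|.  b24=0 t=0,i=0
  #.###|.  b23=0 t=3,i=0
  #.##.|.  b22=0 t=6,i=3
  #.#.#|#  b21=1 t=5,i=4
  #.#..|.  b20=0 t=2,i=11
  #..##|#  b19=1 t=2,i=1
  #..#.|.  b18=0 t=1,i=0
  #...#|#  b17=1 t=4,i=11
  #....|#  b16=1 t=0,i=1
  .####|#  b15=1 t=3,i=8
  .###.|#  b14=1 t=3,i=1
  .##.#|#  b13=1 t=2,i=9
  .##..|.  b12=0 t=0,i=11
  .#.##|.  b11=0 t=3,i=6
  .#.#.|#  b10=1 t=9,i=6
  .#..#|#  b9=1 t=2,i=0
  .#...|#  b8=1 t=1,i=2
  ..###|#  b7=1 t=4,i=1
  ..##.|#  b6=1 t=0,i=10
  ..#.#|#  b5=1 t=3,i=5
  ..#..|.  b4=0 t=1,i=1
  ...##|#  b3=1 t=0,i=9
  ...#.|#  b2=1 t=7,i=11
  ....#|.  b1=0 t=0,i=8
  .....|.  b0=0 t=0,i=2
  bits 01010110001010111110011111101100 = 1445717996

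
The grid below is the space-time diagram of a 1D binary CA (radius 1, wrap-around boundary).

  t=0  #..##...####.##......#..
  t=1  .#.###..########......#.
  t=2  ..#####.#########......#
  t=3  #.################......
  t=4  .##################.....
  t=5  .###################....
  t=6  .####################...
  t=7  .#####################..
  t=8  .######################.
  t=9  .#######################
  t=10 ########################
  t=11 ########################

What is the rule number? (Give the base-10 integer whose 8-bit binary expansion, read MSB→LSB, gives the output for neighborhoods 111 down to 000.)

  ###|#  b7=1 t=0,i=9
  ##.|#  b6=1 t=0,i=4
  #.#|#  b5=1 t=0,i=12
  #..|#  b4=1 t=0,i=1
  .##|#  b3=1 t=0,i=3
  .#.|.  b2=0 t=0,i=0
  ..#|.  b1=0 t=0,i=2
  ...|.  b0=0 t=0,i=6
  bits 11111000 = 248

248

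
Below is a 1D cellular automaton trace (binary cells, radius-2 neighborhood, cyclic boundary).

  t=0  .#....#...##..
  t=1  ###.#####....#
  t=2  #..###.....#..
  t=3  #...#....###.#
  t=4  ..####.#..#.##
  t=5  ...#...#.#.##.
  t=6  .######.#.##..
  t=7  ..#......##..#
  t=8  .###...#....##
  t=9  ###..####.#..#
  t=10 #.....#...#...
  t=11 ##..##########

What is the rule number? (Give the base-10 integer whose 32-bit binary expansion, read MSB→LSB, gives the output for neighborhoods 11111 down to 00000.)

148303126

  #####|.  b31=0 t=1,i=6
  ####.|.  b30=0 t=1,i=1
  ###.#|.  b29=0 t=1,i=2
  ###..|.  b28=0 t=1,i=8
  ##.##|#  b27=1 t=1,i=3
  ##.#.|.  b26=0 t=4,i=6
  ##..#|.  b25=0 t=4,i=0
  ##...|.  b24=0 t=0,i=12
  #.###|#  b23=1 t=1,i=4
  #.##.|#  b22=1 t=3,i=13
  #.#.#|.  b21=0 t=5,i=9
  #.#..|#  b20=1 t=4,i=7
  #..##|.  b19=0 t=2,i=2
  #..#.|#  b18=1 t=2,i=13
  #...#|#  b17=1 t=0,i=8
  #....|.  b16=0 t=0,i=3
  .####|#  b15=1 t=1,i=0
  .###.|#  b14=1 t=2,i=4
  .##.#|#  b13=1 t=8,i=13
  .##..|.  b12=0 t=0,i=11
  .#.##|#  b11=1 t=4,i=11
  .#.#.|#  b10=1 t=5,i=8
  .#..#|.  b9=0 t=2,i=1
  .#...|#  b8=1 t=0,i=2
  ..###|.  b7=0 t=1,i=13
  ..##.|.  b6=0 t=0,i=10
  ..#.#|.  b5=0 t=4,i=10
  ..#..|#  b4=1 t=0,i=1
  ...##|.  b3=0 t=0,i=9
  ...#.|#  b2=1 t=0,i=0
  ....#|#  b1=1 t=0,i=4
  .....|.  b0=0 t=2,i=8
  bits 00001000110101101110110100010110 = 148303126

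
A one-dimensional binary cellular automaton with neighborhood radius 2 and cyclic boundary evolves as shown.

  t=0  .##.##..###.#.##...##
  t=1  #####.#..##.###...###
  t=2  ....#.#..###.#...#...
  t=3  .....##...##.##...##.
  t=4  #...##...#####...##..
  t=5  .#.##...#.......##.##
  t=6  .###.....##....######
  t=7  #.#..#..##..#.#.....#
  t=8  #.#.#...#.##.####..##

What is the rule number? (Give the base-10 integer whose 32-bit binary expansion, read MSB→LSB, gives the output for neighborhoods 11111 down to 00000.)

  ##### -> .   bit 31 = 0  t=1,i=0
  ####. -> .   bit 30 = 0  t=1,i=3
  ###.# -> #   bit 29 = 1  t=0,i=10
  ###.. -> .   bit 28 = 0  t=1,i=14
  ##.## -> #   bit 27 = 1  t=0,i=0
  ##.#. -> .   bit 26 = 0  t=0,i=11
  ##..# -> #   bit 25 = 1  t=0,i=6
  ##... -> .   bit 24 = 0  t=0,i=16
  #.### -> .   bit 23 = 0  t=1,i=12
  #.##. -> #   bit 22 = 1  t=0,i=1
  #.#.# -> #   bit 21 = 1  t=0,i=12
  #.#.. -> #   bit 20 = 1  t=1,i=6
  #..## -> .   bit 19 = 0  t=0,i=7
  #..#. -> #   bit 18 = 1  t=4,i=20
  #...# -> .   bit 17 = 0  t=0,i=17
  #.... -> #   bit 16 = 1  t=2,i=19
  .#### -> .   bit 15 = 0  t=1,i=19
  .###. -> #   bit 14 = 1  t=0,i=9
  .##.# -> #   bit 13 = 1  t=0,i=2
  .##.. -> .   bit 12 = 0  t=0,i=5
  .#.## -> #   bit 11 = 1  t=0,i=13
  .#.#. -> #   bit 10 = 1  t=2,i=5
  .#..# -> .   bit 9 = 0  t=1,i=7
  .#... -> #   bit 8 = 1  t=2,i=14
  ..### -> .   bit 7 = 0  t=0,i=8
  ..##. -> #   bit 6 = 1  t=0,i=19
  ..#.# -> .   bit 5 = 0  t=2,i=4
  ..#.. -> .   bit 4 = 0  t=2,i=17
  ...## -> #   bit 3 = 1  t=0,i=18
  ...#. -> .   bit 2 = 0  t=2,i=3
  ....# -> .   bit 1 = 0  t=2,i=2
  ..... -> .   bit 0 = 0  t=2,i=0
  bits 00101010011101010110110101001000 = 712338760

712338760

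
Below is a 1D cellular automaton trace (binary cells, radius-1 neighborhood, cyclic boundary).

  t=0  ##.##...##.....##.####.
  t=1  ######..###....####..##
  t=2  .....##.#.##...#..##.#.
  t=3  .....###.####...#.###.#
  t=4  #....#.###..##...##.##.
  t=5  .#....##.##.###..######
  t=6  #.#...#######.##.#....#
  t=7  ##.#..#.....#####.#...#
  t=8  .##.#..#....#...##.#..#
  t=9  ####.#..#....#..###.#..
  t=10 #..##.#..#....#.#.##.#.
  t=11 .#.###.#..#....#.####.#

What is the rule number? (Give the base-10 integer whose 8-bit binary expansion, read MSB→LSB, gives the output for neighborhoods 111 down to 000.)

  ###|.  b7=0 t=0,i=19
  ##.|#  b6=1 t=0,i=1
  #.#|#  b5=1 t=0,i=2
  #..|#  b4=1 t=0,i=5
  .##|#  b3=1 t=0,i=0
  .#.|.  b2=0 t=2,i=8
  ..#|.  b1=0 t=0,i=7
  ...|.  b0=0 t=0,i=6
  bits 01111000 = 120

120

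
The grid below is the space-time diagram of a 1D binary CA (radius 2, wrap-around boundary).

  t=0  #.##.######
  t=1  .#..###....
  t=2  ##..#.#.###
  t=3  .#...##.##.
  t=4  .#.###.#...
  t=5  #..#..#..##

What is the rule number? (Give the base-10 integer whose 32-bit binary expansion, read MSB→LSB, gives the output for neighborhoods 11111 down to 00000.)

480478431

  nb #####: next=.  (t=0,i=7, bit31=0)
  nb ####.: next=.  (t=0,i=10, bit30=0)
  nb ###.#: next=.  (t=0,i=0, bit29=0)
  nb ###..: next=#  (t=1,i=6, bit28=1)
  nb ##.##: next=#  (t=0,i=1, bit27=1)
  nb ##.#.: next=#  (t=4,i=6, bit26=1)
  nb ##..#: next=.  (t=2,i=2, bit25=0)
  nb ##...: next=.  (t=1,i=7, bit24=0)
  nb #.###: next=#  (t=0,i=5, bit23=1)
  nb #.##.: next=.  (t=0,i=2, bit22=0)
  nb #.#.#: next=#  (t=2,i=6, bit21=1)
  nb #.#..: next=.  (t=4,i=7, bit20=0)
  nb #..##: next=.  (t=1,i=3, bit19=0)
  nb #..#.: next=.  (t=2,i=3, bit18=0)
  nb #...#: next=#  (t=3,i=3, bit17=1)
  nb #....: next=#  (t=1,i=8, bit16=1)
  nb .####: next=#  (t=0,i=6, bit15=1)
  nb .###.: next=.  (t=1,i=5, bit14=0)
  nb .##.#: next=.  (t=0,i=3, bit13=0)
  nb .##..: next=.  (t=3,i=9, bit12=0)
  nb .#.##: next=.  (t=2,i=7, bit11=0)
  nb .#.#.: next=#  (t=2,i=5, bit10=1)
  nb .#..#: next=.  (t=1,i=2, bit9=0)
  nb .#...: next=.  (t=3,i=2, bit8=0)
  nb ..###: next=#  (t=1,i=4, bit7=1)
  nb ..##.: next=#  (t=3,i=5, bit6=1)
  nb ..#.#: next=.  (t=2,i=4, bit5=0)
  nb ..#..: next=#  (t=1,i=1, bit4=1)
  nb ...##: next=#  (t=3,i=4, bit3=1)
  nb ...#.: next=#  (t=1,i=0, bit2=1)
  nb ....#: next=#  (t=1,i=10, bit1=1)
  nb .....: next=#  (t=1,i=9, bit0=1)
  bits 00011100101000111000010011011111 = 480478431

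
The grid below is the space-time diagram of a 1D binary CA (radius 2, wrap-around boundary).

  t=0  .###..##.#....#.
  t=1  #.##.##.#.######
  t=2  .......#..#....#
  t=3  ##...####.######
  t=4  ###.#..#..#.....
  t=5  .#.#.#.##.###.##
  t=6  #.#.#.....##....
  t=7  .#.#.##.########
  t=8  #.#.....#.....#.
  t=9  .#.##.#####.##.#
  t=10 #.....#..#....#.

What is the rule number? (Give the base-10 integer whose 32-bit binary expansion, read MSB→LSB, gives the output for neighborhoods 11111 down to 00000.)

1435064158

  #####|.  b31=0 t=1,i=12
  ####.|#  b30=1 t=1,i=15
  ###.#|.  b29=0 t=1,i=0
  ###..|#  b28=1 t=0,i=3
  ##.##|.  b27=0 t=1,i=1
  ##.#.|#  b26=1 t=0,i=8
  ##..#|.  b25=0 t=0,i=4
  ##...|#  b24=1 t=3,i=2
  #.###|#  b23=1 t=1,i=10
  #.##.|.  b22=0 t=1,i=2
  #.#.#|.  b21=0 t=1,i=8
  #.#..|.  b20=0 t=0,i=9
  #..##|#  b19=1 t=0,i=0
  #..#.|.  b18=0 t=2,i=9
  #...#|.  b17=0 t=3,i=3
  #....|#  b16=1 t=0,i=11
  .####|.  b15=0 t=1,i=11
  .###.|#  b14=1 t=0,i=2
  .##.#|.  b13=0 t=0,i=7
  .##..|#  b12=1 t=6,i=11
  .#.##|.  b11=0 t=1,i=9
  .#.#.|#  b10=1 t=5,i=2
  .#..#|#  b9=1 t=0,i=15
  .#...|#  b8=1 t=0,i=10
  ..###|.  b7=0 t=0,i=1
  ..##.|#  b6=1 t=0,i=6
  ..#.#|.  b5=0 t=6,i=0
  ..#..|#  b4=1 t=0,i=14
  ...##|#  b3=1 t=3,i=4
  ...#.|#  b2=1 t=0,i=13
  ....#|#  b1=1 t=0,i=12
  .....|.  b0=0 t=2,i=2
  bits 01010101100010010101011101011110 = 1435064158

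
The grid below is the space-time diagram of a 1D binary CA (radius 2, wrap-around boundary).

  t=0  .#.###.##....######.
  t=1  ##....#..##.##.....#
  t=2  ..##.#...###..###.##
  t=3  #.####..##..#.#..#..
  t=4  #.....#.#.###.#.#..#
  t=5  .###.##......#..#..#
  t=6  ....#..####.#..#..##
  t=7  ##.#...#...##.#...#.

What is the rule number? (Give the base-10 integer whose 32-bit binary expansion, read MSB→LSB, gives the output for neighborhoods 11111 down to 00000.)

253042925

  #####|.  b31=0 t=0,i=15
  ####.|.  b30=0 t=0,i=17
  ###.#|.  b29=0 t=0,i=5
  ###..|.  b28=0 t=0,i=18
  ##.##|#  b27=1 t=0,i=6
  ##.#.|#  b26=1 t=2,i=4
  ##..#|#  b25=1 t=0,i=19
  ##...|#  b24=1 t=0,i=9
  #.###|.  b23=0 t=0,i=3
  #.##.|.  b22=0 t=0,i=7
  #.#.#|.  b21=0 t=4,i=8
  #.#..|#  b20=1 t=2,i=5
  #..##|.  b19=0 t=1,i=8
  #..#.|#  b18=1 t=0,i=0
  #...#|.  b17=0 t=2,i=7
  #....|#  b16=1 t=0,i=10
  .####|.  b15=0 t=0,i=14
  .###.|.  b14=0 t=0,i=4
  .##.#|#  b13=1 t=1,i=10
  .##..|.  b12=0 t=0,i=8
  .#.##|.  b11=0 t=0,i=2
  .#.#.|.  b10=0 t=3,i=13
  .#..#|.  b9=0 t=1,i=7
  .#...|.  b8=0 t=2,i=6
  ..###|#  b7=1 t=0,i=13
  ..##.|#  b6=1 t=1,i=9
  ..#.#|#  b5=1 t=0,i=1
  ..#..|.  b4=0 t=1,i=6
  ...##|#  b3=1 t=0,i=12
  ...#.|#  b2=1 t=1,i=5
  ....#|.  b1=0 t=0,i=11
  .....|#  b0=1 t=1,i=16
  bits 00001111000101010010000011101101 = 253042925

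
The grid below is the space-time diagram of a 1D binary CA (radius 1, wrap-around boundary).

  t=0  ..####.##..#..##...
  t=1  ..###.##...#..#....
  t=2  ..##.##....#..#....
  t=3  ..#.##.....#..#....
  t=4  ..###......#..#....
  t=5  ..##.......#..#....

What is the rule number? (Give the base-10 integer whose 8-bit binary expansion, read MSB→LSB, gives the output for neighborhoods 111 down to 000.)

  ### -> #   bit 7 = 1  t=0,i=3
  ##. -> .   bit 6 = 0  t=0,i=5
  #.# -> #   bit 5 = 1  t=0,i=6
  #.. -> .   bit 4 = 0  t=0,i=9
  .## -> #   bit 3 = 1  t=0,i=2
  .#. -> #   bit 2 = 1  t=0,i=11
  ..# -> .   bit 1 = 0  t=0,i=1
  ... -> .   bit 0 = 0  t=0,i=0
  bits 10101100 = 172

172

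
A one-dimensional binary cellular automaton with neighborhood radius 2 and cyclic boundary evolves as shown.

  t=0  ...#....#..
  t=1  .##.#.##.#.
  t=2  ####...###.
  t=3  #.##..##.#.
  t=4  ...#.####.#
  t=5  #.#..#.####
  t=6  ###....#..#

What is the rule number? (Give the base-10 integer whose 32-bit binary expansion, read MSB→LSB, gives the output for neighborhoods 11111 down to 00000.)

1956132302

  [31] ##### => .  t=5,i=9
  [30] ####. => #  t=2,i=2
  [29] ###.# => #  t=2,i=9
  [28] ###.. => #  t=2,i=3
  [27] ##.## => .  t=2,i=10
  [26] ##.#. => #  t=1,i=3
  [25] ##..# => .  t=3,i=4
  [24] ##... => .  t=2,i=4
  [23] #.### => #  t=2,i=0
  [22] #.##. => .  t=1,i=6
  [21] #.#.# => .  t=1,i=4
  [20] #.#.. => #  t=1,i=9
  [19] #..## => #  t=1,i=0
  [18] #..#. => .  t=5,i=4
  [17] #...# => .  t=2,i=5
  [16] #.... => .  t=0,i=5
  [15] .#### => .  t=2,i=1
  [14] .###. => .  t=2,i=8
  [13] .##.# => #  t=1,i=2
  [12] .##.. => #  t=3,i=3
  [11] .#.## => .  t=1,i=5
  [10] .#.#. => #  t=3,i=10
  [9] .#..# => .  t=1,i=10
  [8] .#... => #  t=0,i=4
  [7] ..### => #  t=2,i=7
  [6] ..##. => #  t=1,i=1
  [5] ..#.# => .  t=4,i=3
  [4] ..#.. => .  t=0,i=3
  [3] ...## => #  t=2,i=6
  [2] ...#. => #  t=0,i=2
  [1] ....# => #  t=0,i=1
  [0] ..... => .  t=0,i=0
  bits 01110100100110000011010111001110 = 1956132302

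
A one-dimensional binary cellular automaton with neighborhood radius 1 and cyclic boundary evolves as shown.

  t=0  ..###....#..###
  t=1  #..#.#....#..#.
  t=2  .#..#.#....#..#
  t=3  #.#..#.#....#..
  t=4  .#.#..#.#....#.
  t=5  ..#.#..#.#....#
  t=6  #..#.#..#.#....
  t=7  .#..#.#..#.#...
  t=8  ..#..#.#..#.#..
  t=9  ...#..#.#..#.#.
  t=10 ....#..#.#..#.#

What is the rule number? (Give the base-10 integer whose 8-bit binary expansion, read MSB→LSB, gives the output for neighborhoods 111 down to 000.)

176

  [7] ### => #  t=0,i=3
  [6] ##. => .  t=0,i=4
  [5] #.# => #  t=1,i=4
  [4] #.. => #  t=0,i=0
  [3] .## => .  t=0,i=2
  [2] .#. => .  t=0,i=9
  [1] ..# => .  t=0,i=1
  [0] ... => .  t=0,i=6
  bits 10110000 = 176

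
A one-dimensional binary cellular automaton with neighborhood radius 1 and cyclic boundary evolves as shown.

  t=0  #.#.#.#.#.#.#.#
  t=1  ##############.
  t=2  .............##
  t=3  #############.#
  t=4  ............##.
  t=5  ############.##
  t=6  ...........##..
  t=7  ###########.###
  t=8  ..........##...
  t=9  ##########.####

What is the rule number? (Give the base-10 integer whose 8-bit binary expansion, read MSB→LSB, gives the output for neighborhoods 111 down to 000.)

  nb ###: next=.  (t=1,i=1, bit7=0)
  nb ##.: next=#  (t=0,i=0, bit6=1)
  nb #.#: next=#  (t=0,i=1, bit5=1)
  nb #..: next=#  (t=2,i=0, bit4=1)
  nb .##: next=.  (t=0,i=14, bit3=0)
  nb .#.: next=#  (t=0,i=2, bit2=1)
  nb ..#: next=#  (t=2,i=12, bit1=1)
  nb ...: next=#  (t=2,i=1, bit0=1)
  bits 01110111 = 119

119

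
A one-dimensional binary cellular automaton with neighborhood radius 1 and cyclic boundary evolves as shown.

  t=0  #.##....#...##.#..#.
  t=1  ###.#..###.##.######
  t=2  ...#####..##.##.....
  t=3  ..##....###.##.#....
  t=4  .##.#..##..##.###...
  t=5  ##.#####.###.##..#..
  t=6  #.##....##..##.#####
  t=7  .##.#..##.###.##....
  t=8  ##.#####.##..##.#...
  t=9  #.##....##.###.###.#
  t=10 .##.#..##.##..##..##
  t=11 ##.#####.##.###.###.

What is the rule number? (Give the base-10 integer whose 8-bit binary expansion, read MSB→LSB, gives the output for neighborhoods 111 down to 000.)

62

  [7] ### => .  t=1,i=0
  [6] ##. => .  t=0,i=3
  [5] #.# => #  t=0,i=1
  [4] #.. => #  t=0,i=4
  [3] .## => #  t=0,i=2
  [2] .#. => #  t=0,i=0
  [1] ..# => #  t=0,i=7
  [0] ... => .  t=0,i=5
  bits 00111110 = 62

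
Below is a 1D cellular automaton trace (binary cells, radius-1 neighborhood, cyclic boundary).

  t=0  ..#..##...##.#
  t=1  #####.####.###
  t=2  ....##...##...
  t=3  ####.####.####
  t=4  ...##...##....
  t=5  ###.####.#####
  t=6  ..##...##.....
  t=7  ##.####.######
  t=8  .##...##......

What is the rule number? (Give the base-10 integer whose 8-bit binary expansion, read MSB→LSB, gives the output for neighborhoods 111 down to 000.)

  ### -> .   bit 7 = 0  t=1,i=0
  ##. -> #   bit 6 = 1  t=0,i=6
  #.# -> #   bit 5 = 1  t=0,i=12
  #.. -> #   bit 4 = 1  t=0,i=0
  .## -> .   bit 3 = 0  t=0,i=5
  .#. -> #   bit 2 = 1  t=0,i=2
  ..# -> #   bit 1 = 1  t=0,i=1
  ... -> #   bit 0 = 1  t=0,i=8
  bits 01110111 = 119

119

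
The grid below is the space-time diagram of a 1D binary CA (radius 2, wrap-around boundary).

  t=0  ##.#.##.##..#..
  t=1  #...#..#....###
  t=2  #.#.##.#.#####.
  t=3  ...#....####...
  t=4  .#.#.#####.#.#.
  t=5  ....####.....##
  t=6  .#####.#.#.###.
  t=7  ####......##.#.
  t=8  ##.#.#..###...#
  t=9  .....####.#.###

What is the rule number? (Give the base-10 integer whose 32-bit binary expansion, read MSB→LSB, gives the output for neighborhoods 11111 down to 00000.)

2560330458

  [31] ##### => #  t=2,i=11
  [30] ####. => .  t=1,i=14
  [29] ###.# => .  t=2,i=13
  [28] ###.. => #  t=1,i=0
  [27] ##.## => #  t=0,i=7
  [26] ##.#. => .  t=0,i=2
  [25] ##..# => .  t=0,i=10
  [24] ##... => .  t=1,i=1
  [23] #.### => #  t=2,i=9
  [22] #.##. => .  t=0,i=5
  [21] #.#.# => .  t=0,i=3
  [20] #.#.. => #  t=4,i=13
  [19] #..## => #  t=0,i=14
  [18] #..#. => .  t=0,i=11
  [17] #...# => #  t=1,i=2
  [16] #.... => #  t=1,i=9
  [15] .#### => #  t=1,i=13
  [14] .###. => .  t=6,i=12
  [13] .##.# => .  t=0,i=1
  [12] .##.. => .  t=0,i=9
  [11] .#.## => #  t=0,i=4
  [10] .#.#. => .  t=2,i=1
  [9] .#..# => #  t=0,i=13
  [8] .#... => .  t=1,i=8
  [7] ..### => #  t=1,i=12
  [6] ..##. => #  t=0,i=0
  [5] ..#.# => .  t=4,i=1
  [4] ..#.. => #  t=0,i=12
  [3] ...## => #  t=1,i=11
  [2] ...#. => .  t=1,i=3
  [1] ....# => #  t=1,i=10
  [0] ..... => .  t=3,i=0
  bits 10011000100110111000101011011010 = 2560330458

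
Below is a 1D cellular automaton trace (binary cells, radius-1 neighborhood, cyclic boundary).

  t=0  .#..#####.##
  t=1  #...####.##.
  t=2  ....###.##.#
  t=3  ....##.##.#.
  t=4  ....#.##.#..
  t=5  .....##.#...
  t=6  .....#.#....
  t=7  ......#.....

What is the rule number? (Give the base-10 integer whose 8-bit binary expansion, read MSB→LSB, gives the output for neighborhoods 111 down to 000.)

  nb ###: next=#  (t=0,i=5, bit7=1)
  nb ##.: next=.  (t=0,i=8, bit6=0)
  nb #.#: next=#  (t=0,i=0, bit5=1)
  nb #..: next=.  (t=0,i=2, bit4=0)
  nb .##: next=#  (t=0,i=4, bit3=1)
  nb .#.: next=.  (t=0,i=1, bit2=0)
  nb ..#: next=.  (t=0,i=3, bit1=0)
  nb ...: next=.  (t=1,i=2, bit0=0)
  bits 10101000 = 168

168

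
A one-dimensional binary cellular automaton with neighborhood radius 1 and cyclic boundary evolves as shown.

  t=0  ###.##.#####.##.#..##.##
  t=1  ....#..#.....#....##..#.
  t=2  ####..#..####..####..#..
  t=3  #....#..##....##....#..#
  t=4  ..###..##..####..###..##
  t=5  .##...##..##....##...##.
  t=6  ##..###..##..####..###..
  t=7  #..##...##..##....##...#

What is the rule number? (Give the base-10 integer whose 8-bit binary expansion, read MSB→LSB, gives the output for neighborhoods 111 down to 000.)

11

  ###|.  b7=0 t=0,i=0
  ##.|.  b6=0 t=0,i=2
  #.#|.  b5=0 t=0,i=3
  #..|.  b4=0 t=0,i=17
  .##|#  b3=1 t=0,i=4
  .#.|.  b2=0 t=0,i=16
  ..#|#  b1=1 t=0,i=18
  ...|#  b0=1 t=1,i=0
  bits 00001011 = 11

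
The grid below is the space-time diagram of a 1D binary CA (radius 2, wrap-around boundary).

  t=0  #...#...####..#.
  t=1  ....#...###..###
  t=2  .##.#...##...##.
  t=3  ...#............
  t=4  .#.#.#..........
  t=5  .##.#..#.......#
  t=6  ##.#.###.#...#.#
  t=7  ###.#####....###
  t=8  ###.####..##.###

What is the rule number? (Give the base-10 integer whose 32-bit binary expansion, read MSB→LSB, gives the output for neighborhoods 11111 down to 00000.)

3838168754

  [31] ##### => #  t=7,i=0
  [30] ####. => #  t=0,i=10
  [29] ###.# => #  t=6,i=1
  [28] ###.. => .  t=0,i=11
  [27] ##.## => .  t=7,i=3
  [26] ##.#. => #  t=2,i=3
  [25] ##..# => .  t=0,i=12
  [24] ##... => .  t=1,i=0
  [23] #.### => #  t=6,i=5
  [22] #.##. => #  t=5,i=1
  [21] #.#.# => .  t=4,i=3
  [20] #.#.. => .  t=0,i=0
  [19] #..## => .  t=1,i=12
  [18] #..#. => #  t=0,i=13
  [17] #...# => .  t=0,i=2
  [16] #.... => #  t=1,i=1
  [15] .#### => #  t=0,i=9
  [14] .###. => #  t=1,i=9
  [13] .##.# => .  t=2,i=2
  [12] .##.. => .  t=2,i=9
  [11] .#.## => #  t=5,i=0
  [10] .#.#. => #  t=0,i=15
  [9] .#..# => #  t=5,i=5
  [8] .#... => .  t=0,i=1
  [7] ..### => #  t=0,i=8
  [6] ..##. => .  t=2,i=1
  [5] ..#.# => #  t=0,i=14
  [4] ..#.. => #  t=0,i=4
  [3] ...## => .  t=0,i=7
  [2] ...#. => .  t=0,i=3
  [1] ....# => #  t=1,i=2
  [0] ..... => .  t=3,i=0
  bits 11100100110001011100111010110010 = 3838168754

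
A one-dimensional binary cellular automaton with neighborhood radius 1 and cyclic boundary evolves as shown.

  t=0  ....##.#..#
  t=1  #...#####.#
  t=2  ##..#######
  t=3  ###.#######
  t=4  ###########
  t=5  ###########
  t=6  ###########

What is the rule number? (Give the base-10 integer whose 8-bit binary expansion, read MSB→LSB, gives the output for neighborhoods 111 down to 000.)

252

  [7] ### => #  t=1,i=5
  [6] ##. => #  t=0,i=5
  [5] #.# => #  t=0,i=6
  [4] #.. => #  t=0,i=0
  [3] .## => #  t=0,i=4
  [2] .#. => #  t=0,i=7
  [1] ..# => .  t=0,i=3
  [0] ... => .  t=0,i=1
  bits 11111100 = 252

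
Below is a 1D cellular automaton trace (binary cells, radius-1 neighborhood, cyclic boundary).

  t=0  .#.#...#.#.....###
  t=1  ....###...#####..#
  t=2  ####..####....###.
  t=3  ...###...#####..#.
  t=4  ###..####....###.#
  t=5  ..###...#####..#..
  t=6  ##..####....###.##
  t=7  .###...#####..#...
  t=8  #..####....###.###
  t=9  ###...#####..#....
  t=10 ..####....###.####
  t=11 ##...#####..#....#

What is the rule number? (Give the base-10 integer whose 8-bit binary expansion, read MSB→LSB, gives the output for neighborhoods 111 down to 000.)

83

  ### -> .   bit 7 = 0  t=0,i=16
  ##. -> #   bit 6 = 1  t=0,i=17
  #.# -> .   bit 5 = 0  t=0,i=0
  #.. -> #   bit 4 = 1  t=0,i=4
  .## -> .   bit 3 = 0  t=0,i=15
  .#. -> .   bit 2 = 0  t=0,i=1
  ..# -> #   bit 1 = 1  t=0,i=6
  ... -> #   bit 0 = 1  t=0,i=5
  bits 01010011 = 83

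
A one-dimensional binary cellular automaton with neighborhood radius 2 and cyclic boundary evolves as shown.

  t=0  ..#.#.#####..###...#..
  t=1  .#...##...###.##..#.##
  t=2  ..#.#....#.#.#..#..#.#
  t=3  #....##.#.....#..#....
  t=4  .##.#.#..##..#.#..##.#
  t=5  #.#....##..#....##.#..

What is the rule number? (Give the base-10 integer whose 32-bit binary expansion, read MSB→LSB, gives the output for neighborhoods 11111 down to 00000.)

445213452

  #####|.  b31=0 t=0,i=8
  ####.|.  b30=0 t=0,i=9
  ###.#|.  b29=0 t=1,i=12
  ###..|#  b28=1 t=0,i=10
  ##.##|#  b27=1 t=1,i=13
  ##.#.|.  b26=0 t=1,i=0
  ##..#|#  b25=1 t=0,i=11
  ##...|.  b24=0 t=0,i=16
  #.###|#  b23=1 t=0,i=6
  #.##.|.  b22=0 t=1,i=14
  #.#.#|.  b21=0 t=0,i=4
  #.#..|.  b20=0 t=1,i=1
  #..##|#  b19=1 t=0,i=12
  #..#.|.  b18=0 t=1,i=17
  #...#|.  b17=0 t=0,i=17
  #....|#  b16=1 t=0,i=21
  .####|.  b15=0 t=0,i=7
  .###.|#  b14=1 t=0,i=14
  .##.#|#  b13=1 t=1,i=21
  .##..|.  b12=0 t=1,i=6
  .#.##|#  b11=1 t=0,i=5
  .#.#.|.  b10=0 t=0,i=3
  .#..#|#  b9=1 t=2,i=0
  .#...|#  b8=1 t=0,i=20
  ..###|.  b7=0 t=0,i=13
  ..##.|.  b6=0 t=1,i=5
  ..#.#|.  b5=0 t=0,i=2
  ..#..|.  b4=0 t=0,i=19
  ...##|#  b3=1 t=1,i=4
  ...#.|#  b2=1 t=0,i=1
  ....#|.  b1=0 t=0,i=0
  .....|.  b0=0 t=3,i=11
  bits 00011010100010010110101100001100 = 445213452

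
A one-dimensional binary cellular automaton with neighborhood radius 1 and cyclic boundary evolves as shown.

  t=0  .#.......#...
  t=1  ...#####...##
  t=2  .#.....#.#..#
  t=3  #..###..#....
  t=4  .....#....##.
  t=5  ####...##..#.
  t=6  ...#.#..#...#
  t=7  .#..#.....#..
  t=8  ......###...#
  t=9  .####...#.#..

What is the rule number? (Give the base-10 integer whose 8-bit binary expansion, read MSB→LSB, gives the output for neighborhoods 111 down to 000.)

  nb ###: next=.  (t=1,i=4, bit7=0)
  nb ##.: next=#  (t=1,i=7, bit6=1)
  nb #.#: next=#  (t=2,i=0, bit5=1)
  nb #..: next=.  (t=0,i=2, bit4=0)
  nb .##: next=.  (t=1,i=3, bit3=0)
  nb .#.: next=.  (t=0,i=1, bit2=0)
  nb ..#: next=.  (t=0,i=0, bit1=0)
  nb ...: next=#  (t=0,i=3, bit0=1)
  bits 01100001 = 97

97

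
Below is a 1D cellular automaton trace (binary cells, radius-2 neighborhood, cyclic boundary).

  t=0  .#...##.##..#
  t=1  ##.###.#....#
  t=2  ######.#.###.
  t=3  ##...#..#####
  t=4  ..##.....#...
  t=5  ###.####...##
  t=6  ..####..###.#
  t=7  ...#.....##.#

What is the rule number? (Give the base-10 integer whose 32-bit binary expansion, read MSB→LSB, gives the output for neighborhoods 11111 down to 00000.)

  #####|.  b31=0 t=2,i=2
  ####.|.  b30=0 t=2,i=4
  ###.#|#  b29=1 t=1,i=1
  ###..|.  b28=0 t=3,i=1
  ##.##|#  b27=1 t=0,i=7
  ##.#.|.  b26=0 t=1,i=6
  ##..#|.  b25=0 t=0,i=10
  ##...|#  b24=1 t=3,i=2
  #.###|#  b23=1 t=1,i=3
  #.##.|.  b22=0 t=0,i=8
  #.#.#|.  b21=0 t=2,i=7
  #.#..|#  b20=1 t=0,i=1
  #..##|.  b19=0 t=3,i=7
  #..#.|.  b18=0 t=0,i=11
  #...#|#  b17=1 t=0,i=3
  #....|#  b16=1 t=1,i=9
  .####|#  b15=1 t=2,i=1
  .###.|#  b14=1 t=1,i=0
  .##.#|.  b13=0 t=0,i=6
  .##..|.  b12=0 t=0,i=9
  .#.##|#  b11=1 t=2,i=8
  .#.#.|#  b10=1 t=0,i=0
  .#..#|.  b9=0 t=3,i=6
  .#...|.  b8=0 t=0,i=2
  ..###|.  b7=0 t=1,i=12
  ..##.|#  b6=1 t=0,i=5
  ..#.#|#  b5=1 t=0,i=12
  ..#..|.  b4=0 t=3,i=5
  ...##|#  b3=1 t=0,i=4
  ...#.|.  b2=0 t=3,i=4
  ....#|#  b1=1 t=1,i=10
  .....|#  b0=1 t=4,i=6
  bits 00101001100100111100110001101011 = 697551979

697551979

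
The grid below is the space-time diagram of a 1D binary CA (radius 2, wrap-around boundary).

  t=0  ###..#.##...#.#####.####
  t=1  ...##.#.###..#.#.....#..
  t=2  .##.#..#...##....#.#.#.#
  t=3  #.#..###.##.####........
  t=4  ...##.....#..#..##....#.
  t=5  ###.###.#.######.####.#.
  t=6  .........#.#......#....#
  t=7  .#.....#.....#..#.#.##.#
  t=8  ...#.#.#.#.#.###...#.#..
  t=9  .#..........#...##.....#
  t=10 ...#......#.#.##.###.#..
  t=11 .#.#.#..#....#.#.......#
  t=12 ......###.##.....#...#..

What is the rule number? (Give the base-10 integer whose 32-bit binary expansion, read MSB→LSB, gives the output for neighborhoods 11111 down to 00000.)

  nb #####: next=.  (t=0,i=0, bit31=0)
  nb ####.: next=.  (t=0,i=1, bit30=0)
  nb ###.#: next=.  (t=0,i=18, bit29=0)
  nb ###..: next=.  (t=0,i=2, bit28=0)
  nb ##.##: next=.  (t=0,i=19, bit27=0)
  nb ##.#.: next=.  (t=1,i=5, bit26=0)
  nb ##..#: next=#  (t=0,i=3, bit25=1)
  nb ##...: next=#  (t=0,i=9, bit24=1)
  nb #.###: next=.  (t=0,i=14, bit23=0)
  nb #.##.: next=.  (t=0,i=7, bit22=0)
  nb #.#.#: next=.  (t=1,i=6, bit21=0)
  nb #.#..: next=.  (t=1,i=15, bit20=0)
  nb #..##: next=#  (t=3,i=4, bit19=1)
  nb #..#.: next=#  (t=0,i=4, bit18=1)
  nb #...#: next=#  (t=0,i=10, bit17=1)
  nb #....: next=#  (t=1,i=17, bit16=1)
  nb .####: next=#  (t=0,i=15, bit15=1)
  nb .###.: next=.  (t=1,i=9, bit14=0)
  nb .##.#: next=#  (t=1,i=4, bit13=1)
  nb .##..: next=#  (t=0,i=8, bit12=1)
  nb .#.##: next=#  (t=0,i=6, bit11=1)
  nb .#.#.: next=.  (t=1,i=14, bit10=0)
  nb .#..#: next=#  (t=2,i=5, bit9=1)
  nb .#...: next=.  (t=1,i=16, bit8=0)
  nb ..###: next=.  (t=3,i=5, bit7=0)
  nb ..##.: next=.  (t=1,i=3, bit6=0)
  nb ..#.#: next=.  (t=0,i=5, bit5=0)
  nb ..#..: next=#  (t=1,i=21, bit4=1)
  nb ...##: next=#  (t=1,i=2, bit3=1)
  nb ...#.: next=.  (t=0,i=11, bit2=0)
  nb ....#: next=#  (t=1,i=1, bit1=1)
  nb .....: next=.  (t=1,i=0, bit0=0)
  bits 00000011000011111011101000011010 = 51362330

51362330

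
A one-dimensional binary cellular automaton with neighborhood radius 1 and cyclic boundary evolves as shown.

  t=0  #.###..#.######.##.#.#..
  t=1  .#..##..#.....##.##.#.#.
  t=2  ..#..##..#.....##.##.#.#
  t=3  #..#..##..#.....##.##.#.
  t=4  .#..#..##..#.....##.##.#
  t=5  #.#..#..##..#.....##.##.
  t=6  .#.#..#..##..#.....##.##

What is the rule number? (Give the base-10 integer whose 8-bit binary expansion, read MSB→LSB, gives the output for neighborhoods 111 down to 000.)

  nb ###: next=.  (t=0,i=3, bit7=0)
  nb ##.: next=#  (t=0,i=4, bit6=1)
  nb #.#: next=#  (t=0,i=1, bit5=1)
  nb #..: next=#  (t=0,i=5, bit4=1)
  nb .##: next=.  (t=0,i=2, bit3=0)
  nb .#.: next=.  (t=0,i=0, bit2=0)
  nb ..#: next=.  (t=0,i=6, bit1=0)
  nb ...: next=.  (t=1,i=10, bit0=0)
  bits 01110000 = 112

112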